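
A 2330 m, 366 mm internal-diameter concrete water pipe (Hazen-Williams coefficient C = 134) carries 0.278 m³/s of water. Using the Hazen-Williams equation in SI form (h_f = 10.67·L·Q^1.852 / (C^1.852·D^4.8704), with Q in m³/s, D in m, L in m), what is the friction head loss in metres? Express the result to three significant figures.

h_f ≈ 35.7 m

h_f = 10.67·2330·0.278^1.852 / (134^1.852·0.366^4.8704) = 35.69 m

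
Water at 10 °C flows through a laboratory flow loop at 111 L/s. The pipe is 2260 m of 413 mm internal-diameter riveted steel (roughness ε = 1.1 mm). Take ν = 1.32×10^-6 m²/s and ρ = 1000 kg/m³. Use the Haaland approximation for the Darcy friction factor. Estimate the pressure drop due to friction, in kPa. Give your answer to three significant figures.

Δp ≈ 48.6 kPa

V = 4Q/(πD²) = 4·0.111/(π·0.413²) = 0.8286 m/s
Re = VD/ν = 0.8286·0.413/1.32×10^-6 = 2.59×10^5 → turbulent
ε/D = 1.1/413 = 0.00266
Haaland: f = 0.02587
h_f = f(L/D)V²/(2g) = 0.02587·(2260/0.413)·0.8286²/(2·9.81) = 4.953 m
Δp = ρg·h_f = 1000·9.81·4.953 = 48.59 kPa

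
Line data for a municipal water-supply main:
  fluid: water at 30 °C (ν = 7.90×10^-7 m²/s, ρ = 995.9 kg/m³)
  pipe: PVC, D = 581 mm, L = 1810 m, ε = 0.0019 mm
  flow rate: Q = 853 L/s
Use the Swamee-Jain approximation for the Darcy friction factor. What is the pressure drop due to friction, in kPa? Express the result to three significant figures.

V = 4Q/(πD²) = 4·0.853/(π·0.581²) = 3.217 m/s
Re = VD/ν = 3.217·0.581/7.90×10^-7 = 2.37×10^6 → turbulent
ε/D = 0.0019/581 = 3.27×10^-6
Swamee-Jain: f = 0.01023
h_f = f(L/D)V²/(2g) = 0.01023·(1810/0.581)·3.217²/(2·9.81) = 16.82 m
Δp = ρg·h_f = 995.9·9.81·16.82 = 164.3 kPa

Δp ≈ 164 kPa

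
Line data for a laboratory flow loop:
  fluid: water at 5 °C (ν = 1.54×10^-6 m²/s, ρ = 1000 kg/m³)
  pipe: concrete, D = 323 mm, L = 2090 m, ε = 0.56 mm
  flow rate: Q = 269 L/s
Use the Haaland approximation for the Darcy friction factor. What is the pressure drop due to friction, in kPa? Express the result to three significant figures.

V = 4Q/(πD²) = 4·0.269/(π·0.323²) = 3.283 m/s
Re = VD/ν = 3.283·0.323/1.54×10^-6 = 6.89×10^5 → turbulent
ε/D = 0.56/323 = 0.00173
Haaland: f = 0.02286
h_f = f(L/D)V²/(2g) = 0.02286·(2090/0.323)·3.283²/(2·9.81) = 81.25 m
Δp = ρg·h_f = 1000·9.81·81.25 = 797.1 kPa

Δp ≈ 797 kPa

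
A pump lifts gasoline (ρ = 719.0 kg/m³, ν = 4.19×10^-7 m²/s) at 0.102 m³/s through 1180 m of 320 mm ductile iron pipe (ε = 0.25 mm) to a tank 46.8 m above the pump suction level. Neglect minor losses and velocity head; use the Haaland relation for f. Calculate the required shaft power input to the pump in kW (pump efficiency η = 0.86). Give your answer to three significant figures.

P_shaft ≈ 43.9 kW

V = 4Q/(πD²) = 1.268 m/s; Re = 9.69×10^5; ε/D = 7.81×10^-4; f = 0.01887
h_f = f(L/D)V²/2g = 5.705 m
Total head H = z + h_f = 46.8 + 5.705 = 52.51 m
P_hyd = ρgQH = 719.0·9.81·0.102·52.51 = 37.77 kW
P_shaft = P_hyd/η = 37.77/0.86 = 43.92 kW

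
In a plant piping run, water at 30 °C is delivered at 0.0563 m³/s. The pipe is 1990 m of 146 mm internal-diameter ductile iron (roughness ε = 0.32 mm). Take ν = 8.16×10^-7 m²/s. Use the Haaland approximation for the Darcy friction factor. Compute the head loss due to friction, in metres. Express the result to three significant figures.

h_f ≈ 191 m

V = 4Q/(πD²) = 4·0.0563/(π·0.146²) = 3.363 m/s
Re = VD/ν = 3.363·0.146/8.16×10^-7 = 6.02×10^5 → turbulent
ε/D = 0.32/146 = 0.00219
Haaland: f = 0.02430
h_f = f(L/D)V²/(2g) = 0.02430·(1990/0.146)·3.363²/(2·9.81) = 190.9 m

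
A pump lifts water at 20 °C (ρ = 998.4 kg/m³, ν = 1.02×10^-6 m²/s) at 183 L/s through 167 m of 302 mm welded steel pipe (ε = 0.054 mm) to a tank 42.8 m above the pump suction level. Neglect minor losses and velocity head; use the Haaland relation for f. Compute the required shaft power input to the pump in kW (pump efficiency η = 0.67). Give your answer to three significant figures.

V = 4Q/(πD²) = 2.555 m/s; Re = 7.56×10^5; ε/D = 1.79×10^-4; f = 0.01461
h_f = f(L/D)V²/2g = 2.687 m
Total head H = z + h_f = 42.8 + 2.687 = 45.49 m
P_hyd = ρgQH = 998.4·9.81·0.183·45.49 = 81.53 kW
P_shaft = P_hyd/η = 81.53/0.67 = 121.7 kW

P_shaft ≈ 122 kW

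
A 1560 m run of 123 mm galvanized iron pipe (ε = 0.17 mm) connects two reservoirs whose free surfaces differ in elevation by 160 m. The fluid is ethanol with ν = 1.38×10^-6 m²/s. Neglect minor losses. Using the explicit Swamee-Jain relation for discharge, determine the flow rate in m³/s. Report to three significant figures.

Q ≈ 0.0398 m³/s

Swamee-Jain (Type II): Q = -0.965·√(gD⁵h_f/L)·ln[ε/(3.7D) + √(3.17ν²L/(gD³h_f))]
√(gD⁵h_f/L) = √(9.81·0.123⁵·160/1560) = 0.005322
ε/(3.7D) = 3.74×10^-4; √(3.17ν²L/(gD³h_f)) = 5.68×10^-5
Q = -0.965·0.005322·ln(4.303×10^-4) = 0.03981 m³/s
Check: V = 3.35 m/s, Re = 2.99×10^5, f = 0.02221, h_f = 161 m ≈ 160 m ✓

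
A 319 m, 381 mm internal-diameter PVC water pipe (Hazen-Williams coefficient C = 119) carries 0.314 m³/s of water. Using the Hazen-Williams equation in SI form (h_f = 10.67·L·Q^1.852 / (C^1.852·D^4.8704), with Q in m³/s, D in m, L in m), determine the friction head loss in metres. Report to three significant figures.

h_f = 10.67·319·0.314^1.852 / (119^1.852·0.381^4.8704) = 6.272 m

h_f ≈ 6.27 m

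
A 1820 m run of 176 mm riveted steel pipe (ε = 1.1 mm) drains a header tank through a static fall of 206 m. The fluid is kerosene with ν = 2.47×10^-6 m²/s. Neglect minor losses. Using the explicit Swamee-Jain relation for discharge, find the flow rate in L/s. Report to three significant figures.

Swamee-Jain (Type II): Q = -0.965·√(gD⁵h_f/L)·ln[ε/(3.7D) + √(3.17ν²L/(gD³h_f))]
√(gD⁵h_f/L) = √(9.81·0.176⁵·206/1820) = 0.01369
ε/(3.7D) = 0.00169; √(3.17ν²L/(gD³h_f)) = 5.65×10^-5
Q = -0.965·0.01369·ln(0.001746) = 0.08392 m³/s
Check: V = 3.45 m/s, Re = 2.46×10^5, f = 0.03301, h_f = 207 m ≈ 206 m ✓

Q ≈ 83.9 L/s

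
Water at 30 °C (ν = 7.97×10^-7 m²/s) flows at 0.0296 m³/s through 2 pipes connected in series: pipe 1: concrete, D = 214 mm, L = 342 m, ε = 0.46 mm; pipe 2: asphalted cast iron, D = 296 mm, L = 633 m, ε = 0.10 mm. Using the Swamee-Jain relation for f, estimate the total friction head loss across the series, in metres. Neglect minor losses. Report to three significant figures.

H ≈ 1.74 m

Pipe 1: V = 0.8230 m/s, Re = 2.21×10^5, ε/D = 0.00215, f = 0.02482, h_1 = f(L/D)V²/2g = 1.369 m
Pipe 2: V = 0.4301 m/s, Re = 1.60×10^5, ε/D = 3.38×10^-4, f = 0.01849, h_2 = f(L/D)V²/2g = 0.3729 m
Series → Q common, losses add: H = Σh = 1.742 m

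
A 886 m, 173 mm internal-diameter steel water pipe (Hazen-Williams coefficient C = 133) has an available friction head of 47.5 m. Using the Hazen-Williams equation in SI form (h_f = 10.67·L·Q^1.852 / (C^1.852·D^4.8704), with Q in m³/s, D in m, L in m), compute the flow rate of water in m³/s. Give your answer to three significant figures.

Rearranging: Q = [h_f·C^1.852·D^4.8704 / (10.67·L)]^(1/1.852)
Q = [47.5·133^1.852·0.173^4.8704 / (10.67·886)]^0.540 = 0.07564 m³/s

Q ≈ 0.0756 m³/s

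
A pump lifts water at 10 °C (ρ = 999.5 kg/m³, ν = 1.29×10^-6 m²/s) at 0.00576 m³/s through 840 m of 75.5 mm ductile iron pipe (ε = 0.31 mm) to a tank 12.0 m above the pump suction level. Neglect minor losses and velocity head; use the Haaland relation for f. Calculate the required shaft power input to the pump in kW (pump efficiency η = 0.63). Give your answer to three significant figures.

P_shaft ≈ 3.60 kW

V = 4Q/(πD²) = 1.287 m/s; Re = 7.53×10^4; ε/D = 0.00411; f = 0.02995
h_f = f(L/D)V²/2g = 28.12 m
Total head H = z + h_f = 12.0 + 28.12 = 40.12 m
P_hyd = ρgQH = 999.5·9.81·0.00576·40.12 = 2.266 kW
P_shaft = P_hyd/η = 2.266/0.63 = 3.596 kW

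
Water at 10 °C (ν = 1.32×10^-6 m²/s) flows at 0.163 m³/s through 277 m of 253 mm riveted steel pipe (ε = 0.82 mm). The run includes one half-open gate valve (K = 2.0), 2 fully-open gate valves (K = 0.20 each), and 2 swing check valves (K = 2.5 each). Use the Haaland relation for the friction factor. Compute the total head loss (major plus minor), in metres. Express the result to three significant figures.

V = 4Q/(πD²) = 3.242 m/s; V²/2g = 0.5358 m
Re = 6.21×10^5, ε/D = 0.00324 → f = 0.02698 (Haaland)
Major: h_f = f(L/D)·V²/2g = 0.02698·1095·0.5358 = 15.83 m
Minor: ΣK = 7.40; h_m = ΣK·V²/2g = 3.965 m
Total H_L = 15.83 + 3.965 = 19.79 m

H_L ≈ 19.8 m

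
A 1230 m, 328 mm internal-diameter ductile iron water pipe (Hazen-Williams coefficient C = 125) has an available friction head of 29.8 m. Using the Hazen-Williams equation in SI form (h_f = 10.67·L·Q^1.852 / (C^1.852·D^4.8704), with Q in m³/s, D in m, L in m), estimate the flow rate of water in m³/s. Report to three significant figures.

Q ≈ 0.249 m³/s

Rearranging: Q = [h_f·C^1.852·D^4.8704 / (10.67·L)]^(1/1.852)
Q = [29.8·125^1.852·0.328^4.8704 / (10.67·1230)]^0.540 = 0.2490 m³/s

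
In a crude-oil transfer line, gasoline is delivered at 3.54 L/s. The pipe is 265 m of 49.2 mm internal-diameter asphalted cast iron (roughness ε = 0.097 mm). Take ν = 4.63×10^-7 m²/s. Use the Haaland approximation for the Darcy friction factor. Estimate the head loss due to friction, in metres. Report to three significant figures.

V = 4Q/(πD²) = 4·0.00354/(π·0.0492²) = 1.862 m/s
Re = VD/ν = 1.862·0.0492/4.63×10^-7 = 1.98×10^5 → turbulent
ε/D = 0.097/49.2 = 0.00197
Haaland: f = 0.02418
h_f = f(L/D)V²/(2g) = 0.02418·(265/0.0492)·1.862²/(2·9.81) = 23.01 m

h_f ≈ 23.0 m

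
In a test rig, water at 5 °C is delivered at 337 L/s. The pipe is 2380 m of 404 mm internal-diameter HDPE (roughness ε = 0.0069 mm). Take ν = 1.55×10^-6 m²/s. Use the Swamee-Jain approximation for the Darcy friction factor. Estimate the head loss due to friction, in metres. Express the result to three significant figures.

V = 4Q/(πD²) = 4·0.337/(π·0.404²) = 2.629 m/s
Re = VD/ν = 2.629·0.404/1.55×10^-6 = 6.85×10^5 → turbulent
ε/D = 0.0069/404 = 1.71×10^-5
Swamee-Jain: f = 0.01271
h_f = f(L/D)V²/(2g) = 0.01271·(2380/0.404)·2.629²/(2·9.81) = 26.38 m

h_f ≈ 26.4 m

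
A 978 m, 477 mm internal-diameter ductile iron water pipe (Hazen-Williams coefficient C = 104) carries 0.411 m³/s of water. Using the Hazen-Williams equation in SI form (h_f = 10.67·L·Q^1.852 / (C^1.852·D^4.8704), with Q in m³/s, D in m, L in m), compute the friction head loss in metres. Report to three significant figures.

h_f ≈ 13.6 m

h_f = 10.67·978·0.411^1.852 / (104^1.852·0.477^4.8704) = 13.60 m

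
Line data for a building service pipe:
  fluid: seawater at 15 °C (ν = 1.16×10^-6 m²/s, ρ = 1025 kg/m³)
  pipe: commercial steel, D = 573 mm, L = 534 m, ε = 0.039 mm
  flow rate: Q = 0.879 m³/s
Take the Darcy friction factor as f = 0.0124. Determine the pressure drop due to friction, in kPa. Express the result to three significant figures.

V = 4Q/(πD²) = 4·0.879/(π·0.573²) = 3.409 m/s
h_f = f(L/D)V²/(2g) = 0.01240·(534/0.573)·3.409²/(2·9.81) = 6.844 m
Δp = ρg·h_f = 1025·9.81·6.844 = 68.81 kPa

Δp ≈ 68.8 kPa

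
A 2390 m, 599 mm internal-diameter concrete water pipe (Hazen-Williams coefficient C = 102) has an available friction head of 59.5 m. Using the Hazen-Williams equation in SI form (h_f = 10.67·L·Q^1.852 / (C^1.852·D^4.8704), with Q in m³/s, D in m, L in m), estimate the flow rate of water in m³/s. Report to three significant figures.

Q ≈ 1.00 m³/s

Rearranging: Q = [h_f·C^1.852·D^4.8704 / (10.67·L)]^(1/1.852)
Q = [59.5·102^1.852·0.599^4.8704 / (10.67·2390)]^0.540 = 1.005 m³/s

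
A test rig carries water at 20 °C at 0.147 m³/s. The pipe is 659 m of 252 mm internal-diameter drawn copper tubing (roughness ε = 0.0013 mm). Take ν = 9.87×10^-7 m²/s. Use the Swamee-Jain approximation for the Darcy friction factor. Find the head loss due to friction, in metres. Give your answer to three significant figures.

V = 4Q/(πD²) = 4·0.147/(π·0.252²) = 2.947 m/s
Re = VD/ν = 2.947·0.252/9.87×10^-7 = 7.53×10^5 → turbulent
ε/D = 0.0013/252 = 5.16×10^-6
Swamee-Jain: f = 0.01229
h_f = f(L/D)V²/(2g) = 0.01229·(659/0.252)·2.947²/(2·9.81) = 14.23 m

h_f ≈ 14.2 m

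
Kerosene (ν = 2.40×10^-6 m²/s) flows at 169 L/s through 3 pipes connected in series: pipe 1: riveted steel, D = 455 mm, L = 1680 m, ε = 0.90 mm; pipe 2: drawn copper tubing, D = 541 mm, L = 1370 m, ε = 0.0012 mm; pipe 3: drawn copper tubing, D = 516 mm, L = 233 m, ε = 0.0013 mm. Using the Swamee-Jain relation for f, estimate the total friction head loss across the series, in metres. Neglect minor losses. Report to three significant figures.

Pipe 1: V = 1.039 m/s, Re = 1.97×10^5, ε/D = 0.00198, f = 0.02444, h_1 = f(L/D)V²/2g = 4.968 m
Pipe 2: V = 0.7352 m/s, Re = 1.66×10^5, ε/D = 2.22×10^-6, f = 0.01613, h_2 = f(L/D)V²/2g = 1.126 m
Pipe 3: V = 0.8082 m/s, Re = 1.74×10^5, ε/D = 2.52×10^-6, f = 0.01599, h_3 = f(L/D)V²/2g = 0.2403 m
Series → Q common, losses add: H = Σh = 6.334 m

H ≈ 6.33 m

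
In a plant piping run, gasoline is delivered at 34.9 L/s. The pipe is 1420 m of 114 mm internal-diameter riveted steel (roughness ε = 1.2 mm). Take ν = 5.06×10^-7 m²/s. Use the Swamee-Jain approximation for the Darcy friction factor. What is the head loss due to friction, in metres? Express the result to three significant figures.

h_f ≈ 287 m

V = 4Q/(πD²) = 4·0.0349/(π·0.114²) = 3.419 m/s
Re = VD/ν = 3.419·0.114/5.06×10^-7 = 7.70×10^5 → turbulent
ε/D = 1.2/114 = 0.0105
Swamee-Jain: f = 0.03870
h_f = f(L/D)V²/(2g) = 0.03870·(1420/0.114)·3.419²/(2·9.81) = 287.3 m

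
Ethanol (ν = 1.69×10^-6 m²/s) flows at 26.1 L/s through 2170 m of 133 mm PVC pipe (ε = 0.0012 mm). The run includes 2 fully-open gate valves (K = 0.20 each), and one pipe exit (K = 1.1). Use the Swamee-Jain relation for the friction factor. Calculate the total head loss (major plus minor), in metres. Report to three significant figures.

H_L ≈ 48.9 m

V = 4Q/(πD²) = 1.879 m/s; V²/2g = 0.1799 m
Re = 1.48×10^5, ε/D = 9.02×10^-6 → f = 0.01656 (Swamee-Jain)
Major: h_f = f(L/D)·V²/2g = 0.01656·16316·0.1799 = 48.60 m
Minor: ΣK = 1.50; h_m = ΣK·V²/2g = 0.2698 m
Total H_L = 48.60 + 0.2698 = 48.87 m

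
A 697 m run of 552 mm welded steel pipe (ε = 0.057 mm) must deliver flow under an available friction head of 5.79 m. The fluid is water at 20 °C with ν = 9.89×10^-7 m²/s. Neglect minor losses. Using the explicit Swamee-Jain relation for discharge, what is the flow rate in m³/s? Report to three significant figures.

Swamee-Jain (Type II): Q = -0.965·√(gD⁵h_f/L)·ln[ε/(3.7D) + √(3.17ν²L/(gD³h_f))]
√(gD⁵h_f/L) = √(9.81·0.552⁵·5.79/697) = 0.06463
ε/(3.7D) = 2.79×10^-5; √(3.17ν²L/(gD³h_f)) = 1.50×10^-5
Q = -0.965·0.06463·ln(4.295×10^-5) = 0.6271 m³/s
Check: V = 2.62 m/s, Re = 1.46×10^6, f = 0.01318, h_f = 5.82 m ≈ 5.79 m ✓

Q ≈ 0.627 m³/s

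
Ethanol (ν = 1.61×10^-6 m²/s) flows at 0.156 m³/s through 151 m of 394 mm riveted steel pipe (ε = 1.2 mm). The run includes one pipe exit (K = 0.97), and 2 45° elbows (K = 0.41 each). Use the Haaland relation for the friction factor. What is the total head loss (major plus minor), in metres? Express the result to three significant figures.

H_L ≈ 1.00 m

V = 4Q/(πD²) = 1.280 m/s; V²/2g = 0.08344 m
Re = 3.13×10^5, ε/D = 0.00305 → f = 0.02671 (Haaland)
Major: h_f = f(L/D)·V²/2g = 0.02671·383.2·0.08344 = 0.8542 m
Minor: ΣK = 1.79; h_m = ΣK·V²/2g = 0.1494 m
Total H_L = 0.8542 + 0.1494 = 1.004 m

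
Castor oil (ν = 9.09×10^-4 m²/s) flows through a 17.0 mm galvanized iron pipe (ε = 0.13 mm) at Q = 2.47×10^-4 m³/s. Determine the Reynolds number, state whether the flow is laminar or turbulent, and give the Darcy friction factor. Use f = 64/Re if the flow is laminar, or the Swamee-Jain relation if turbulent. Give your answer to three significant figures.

Re ≈ 20.4; laminar; f = 64/Re ≈ 3.14

V = 4Q/(πD²) = 1.088 m/s
Re = VD/ν = 1.088·0.0170/9.09×10^-4 = 20.4
Re < 2300 → laminar → f = 64/Re = 3.145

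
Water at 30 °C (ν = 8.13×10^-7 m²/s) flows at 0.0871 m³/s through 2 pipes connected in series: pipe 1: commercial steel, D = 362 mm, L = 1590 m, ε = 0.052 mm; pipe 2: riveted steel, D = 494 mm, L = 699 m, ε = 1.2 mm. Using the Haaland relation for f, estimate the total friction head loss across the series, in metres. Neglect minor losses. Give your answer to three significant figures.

H ≈ 2.81 m

Pipe 1: V = 0.8463 m/s, Re = 3.77×10^5, ε/D = 1.44×10^-4, f = 0.01518, h_1 = f(L/D)V²/2g = 2.435 m
Pipe 2: V = 0.4544 m/s, Re = 2.76×10^5, ε/D = 0.00243, f = 0.02523, h_2 = f(L/D)V²/2g = 0.3758 m
Series → Q common, losses add: H = Σh = 2.810 m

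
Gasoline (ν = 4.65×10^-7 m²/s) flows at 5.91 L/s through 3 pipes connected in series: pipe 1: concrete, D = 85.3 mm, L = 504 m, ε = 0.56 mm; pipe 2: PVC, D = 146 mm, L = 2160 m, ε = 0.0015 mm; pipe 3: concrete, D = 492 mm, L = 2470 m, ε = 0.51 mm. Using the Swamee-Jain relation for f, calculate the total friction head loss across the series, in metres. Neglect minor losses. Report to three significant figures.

Pipe 1: V = 1.034 m/s, Re = 1.90×10^5, ε/D = 0.00657, f = 0.03363, h_1 = f(L/D)V²/2g = 10.83 m
Pipe 2: V = 0.3530 m/s, Re = 1.11×10^5, ε/D = 1.03×10^-5, f = 0.01755, h_2 = f(L/D)V²/2g = 1.649 m
Pipe 3: V = 0.03109 m/s, Re = 3.29×10^4, ε/D = 0.00104, f = 0.02583, h_3 = f(L/D)V²/2g = 0.006386 m
Series → Q common, losses add: H = Σh = 12.49 m

H ≈ 12.5 m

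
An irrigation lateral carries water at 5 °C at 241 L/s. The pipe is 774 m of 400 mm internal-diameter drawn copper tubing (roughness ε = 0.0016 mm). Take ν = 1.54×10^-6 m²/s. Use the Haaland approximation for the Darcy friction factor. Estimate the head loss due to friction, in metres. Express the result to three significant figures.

V = 4Q/(πD²) = 4·0.241/(π·0.400²) = 1.918 m/s
Re = VD/ν = 1.918·0.400/1.54×10^-6 = 4.98×10^5 → turbulent
ε/D = 0.0016/400 = 4.00×10^-6
Haaland: f = 0.01312
h_f = f(L/D)V²/(2g) = 0.01312·(774/0.400)·1.918²/(2·9.81) = 4.757 m

h_f ≈ 4.76 m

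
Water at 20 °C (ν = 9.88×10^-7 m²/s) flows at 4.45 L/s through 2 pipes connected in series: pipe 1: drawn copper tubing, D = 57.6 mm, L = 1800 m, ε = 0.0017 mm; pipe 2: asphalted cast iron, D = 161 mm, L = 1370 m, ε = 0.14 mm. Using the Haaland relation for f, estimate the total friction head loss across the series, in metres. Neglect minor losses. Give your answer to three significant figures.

H ≈ 83.9 m

Pipe 1: V = 1.708 m/s, Re = 9.96×10^4, ε/D = 2.95×10^-5, f = 0.01796, h_1 = f(L/D)V²/2g = 83.42 m
Pipe 2: V = 0.2186 m/s, Re = 3.56×10^4, ε/D = 8.70×10^-4, f = 0.02461, h_2 = f(L/D)V²/2g = 0.5100 m
Series → Q common, losses add: H = Σh = 83.93 m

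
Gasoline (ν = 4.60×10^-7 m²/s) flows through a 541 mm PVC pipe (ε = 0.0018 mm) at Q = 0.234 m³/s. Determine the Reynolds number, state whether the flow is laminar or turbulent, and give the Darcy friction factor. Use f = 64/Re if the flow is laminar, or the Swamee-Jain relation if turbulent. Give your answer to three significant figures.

Re ≈ 1.20×10^6; turbulent; f ≈ 0.0114

V = 4Q/(πD²) = 1.018 m/s
Re = VD/ν = 1.018·0.541/4.60×10^-7 = 1.20×10^6
Re > 4000 → turbulent; ε/D = 3.33×10^-6
Swamee-Jain: f = 0.01136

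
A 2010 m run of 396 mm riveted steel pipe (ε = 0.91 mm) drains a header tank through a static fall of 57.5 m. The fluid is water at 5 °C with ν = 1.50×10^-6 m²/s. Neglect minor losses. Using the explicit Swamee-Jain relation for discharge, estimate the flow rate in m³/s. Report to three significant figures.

Swamee-Jain (Type II): Q = -0.965·√(gD⁵h_f/L)·ln[ε/(3.7D) + √(3.17ν²L/(gD³h_f))]
√(gD⁵h_f/L) = √(9.81·0.396⁵·57.5/2010) = 0.05228
ε/(3.7D) = 6.21×10^-4; √(3.17ν²L/(gD³h_f)) = 2.02×10^-5
Q = -0.965·0.05228·ln(6.413×10^-4) = 0.3709 m³/s
Check: V = 3.01 m/s, Re = 7.95×10^5, f = 0.02460, h_f = 57.7 m ≈ 57.5 m ✓

Q ≈ 0.371 m³/s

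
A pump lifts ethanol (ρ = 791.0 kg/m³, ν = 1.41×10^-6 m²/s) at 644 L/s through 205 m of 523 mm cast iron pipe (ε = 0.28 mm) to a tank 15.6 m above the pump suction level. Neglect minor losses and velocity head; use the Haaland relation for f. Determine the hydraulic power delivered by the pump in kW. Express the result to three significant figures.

V = 4Q/(πD²) = 2.998 m/s; Re = 1.11×10^6; ε/D = 5.35×10^-4; f = 0.01737
h_f = f(L/D)V²/2g = 3.119 m
Total head H = z + h_f = 15.6 + 3.119 = 18.72 m
P_hyd = ρgQH = 791.0·9.81·0.644·18.72 = 93.54 kW

P_hyd ≈ 93.5 kW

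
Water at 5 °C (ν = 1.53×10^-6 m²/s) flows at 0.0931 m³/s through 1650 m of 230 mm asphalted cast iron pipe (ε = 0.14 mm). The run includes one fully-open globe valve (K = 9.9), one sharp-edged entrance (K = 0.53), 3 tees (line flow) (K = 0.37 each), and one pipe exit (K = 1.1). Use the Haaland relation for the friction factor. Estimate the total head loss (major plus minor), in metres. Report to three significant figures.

V = 4Q/(πD²) = 2.241 m/s; V²/2g = 0.2559 m
Re = 3.37×10^5, ε/D = 6.09×10^-4 → f = 0.01856 (Haaland)
Major: h_f = f(L/D)·V²/2g = 0.01856·7174·0.2559 = 34.08 m
Minor: ΣK = 12.6; h_m = ΣK·V²/2g = 3.235 m
Total H_L = 34.08 + 3.235 = 37.31 m

H_L ≈ 37.3 m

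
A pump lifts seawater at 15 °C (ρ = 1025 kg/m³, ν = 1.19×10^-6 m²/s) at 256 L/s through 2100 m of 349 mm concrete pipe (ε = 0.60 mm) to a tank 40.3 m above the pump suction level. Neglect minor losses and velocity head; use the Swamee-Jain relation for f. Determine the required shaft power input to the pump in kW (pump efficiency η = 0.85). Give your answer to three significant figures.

V = 4Q/(πD²) = 2.676 m/s; Re = 7.85×10^5; ε/D = 0.00172; f = 0.02286
h_f = f(L/D)V²/2g = 50.20 m
Total head H = z + h_f = 40.3 + 50.20 = 90.50 m
P_hyd = ρgQH = 1025·9.81·0.256·90.50 = 233.0 kW
P_shaft = P_hyd/η = 233.0/0.85 = 274.1 kW

P_shaft ≈ 274 kW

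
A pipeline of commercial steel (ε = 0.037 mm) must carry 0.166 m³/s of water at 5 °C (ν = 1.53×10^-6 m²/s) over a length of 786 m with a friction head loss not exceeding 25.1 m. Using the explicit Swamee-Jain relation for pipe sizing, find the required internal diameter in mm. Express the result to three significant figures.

D ≈ 257 mm

Swamee-Jain (Type III): D = 0.66·[ε^1.25·(LQ²/(gh_f))^4.75 + ν·Q^9.4·(L/(gh_f))^5.2]^0.04
LQ²/(gh_f) = 0.08796; L/(gh_f) = 3.192
Term 1 = ε^1.25·(…)^4.75 = 2.79×10^-11; Term 2 = ν·Q^9.4·(…)^5.2 = 2.98×10^-11
D = 0.66·(2.79×10^-11 + 2.98×10^-11)^0.04 = 0.2570 m = 257 mm
Check: V = 3.20 m/s, Re = 5.37×10^5, f = 0.01485, h_f = 23.7 m ≈ 25.1 m ✓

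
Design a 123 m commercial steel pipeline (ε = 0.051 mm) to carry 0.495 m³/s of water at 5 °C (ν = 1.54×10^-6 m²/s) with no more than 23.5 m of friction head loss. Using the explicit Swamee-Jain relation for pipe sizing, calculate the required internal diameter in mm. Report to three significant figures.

D ≈ 276 mm

Swamee-Jain (Type III): D = 0.66·[ε^1.25·(LQ²/(gh_f))^4.75 + ν·Q^9.4·(L/(gh_f))^5.2]^0.04
LQ²/(gh_f) = 0.1307; L/(gh_f) = 0.5335
Term 1 = ε^1.25·(…)^4.75 = 2.74×10^-10; Term 2 = ν·Q^9.4·(…)^5.2 = 7.91×10^-11
D = 0.66·(2.74×10^-10 + 7.91×10^-11)^0.04 = 0.2763 m = 276 mm
Check: V = 8.25 m/s, Re = 1.48×10^6, f = 0.01430, h_f = 22.1 m ≈ 23.5 m ✓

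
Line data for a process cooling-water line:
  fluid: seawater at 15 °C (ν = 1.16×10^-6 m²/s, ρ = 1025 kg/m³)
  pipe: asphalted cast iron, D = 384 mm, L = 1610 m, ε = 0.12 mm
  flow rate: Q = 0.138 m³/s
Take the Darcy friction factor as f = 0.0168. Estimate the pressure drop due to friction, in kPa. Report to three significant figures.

Δp ≈ 51.3 kPa

V = 4Q/(πD²) = 4·0.138/(π·0.384²) = 1.192 m/s
h_f = f(L/D)V²/(2g) = 0.01680·(1610/0.384)·1.192²/(2·9.81) = 5.098 m
Δp = ρg·h_f = 1025·9.81·5.098 = 51.26 kPa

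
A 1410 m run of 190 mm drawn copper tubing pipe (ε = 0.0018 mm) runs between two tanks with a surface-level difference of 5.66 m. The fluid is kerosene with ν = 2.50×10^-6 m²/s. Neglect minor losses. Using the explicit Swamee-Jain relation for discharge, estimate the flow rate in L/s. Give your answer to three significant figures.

Q ≈ 24.7 L/s

Swamee-Jain (Type II): Q = -0.965·√(gD⁵h_f/L)·ln[ε/(3.7D) + √(3.17ν²L/(gD³h_f))]
√(gD⁵h_f/L) = √(9.81·0.190⁵·5.66/1410) = 0.003123
ε/(3.7D) = 2.56×10^-6; √(3.17ν²L/(gD³h_f)) = 2.71×10^-4
Q = -0.965·0.003123·ln(2.734×10^-4) = 0.02472 m³/s
Check: V = 0.872 m/s, Re = 6.63×10^4, f = 0.01955, h_f = 5.62 m ≈ 5.66 m ✓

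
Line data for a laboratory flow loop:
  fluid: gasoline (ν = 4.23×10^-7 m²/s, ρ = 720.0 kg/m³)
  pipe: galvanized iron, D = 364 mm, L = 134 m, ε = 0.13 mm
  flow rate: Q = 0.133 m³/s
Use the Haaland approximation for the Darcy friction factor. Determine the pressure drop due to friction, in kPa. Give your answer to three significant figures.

V = 4Q/(πD²) = 4·0.133/(π·0.364²) = 1.278 m/s
Re = VD/ν = 1.278·0.364/4.23×10^-7 = 1.10×10^6 → turbulent
ε/D = 0.13/364 = 3.57×10^-4
Haaland: f = 0.01605
h_f = f(L/D)V²/(2g) = 0.01605·(134/0.364)·1.278²/(2·9.81) = 0.4919 m
Δp = ρg·h_f = 720.0·9.81·0.4919 = 3.474 kPa

Δp ≈ 3.47 kPa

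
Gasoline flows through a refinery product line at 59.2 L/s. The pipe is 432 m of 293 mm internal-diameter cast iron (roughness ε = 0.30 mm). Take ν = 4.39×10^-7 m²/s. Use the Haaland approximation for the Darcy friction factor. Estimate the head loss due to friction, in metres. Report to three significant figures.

V = 4Q/(πD²) = 4·0.0592/(π·0.293²) = 0.8780 m/s
Re = VD/ν = 0.8780·0.293/4.39×10^-7 = 5.86×10^5 → turbulent
ε/D = 0.30/293 = 0.00102
Haaland: f = 0.02023
h_f = f(L/D)V²/(2g) = 0.02023·(432/0.293)·0.8780²/(2·9.81) = 1.172 m

h_f ≈ 1.17 m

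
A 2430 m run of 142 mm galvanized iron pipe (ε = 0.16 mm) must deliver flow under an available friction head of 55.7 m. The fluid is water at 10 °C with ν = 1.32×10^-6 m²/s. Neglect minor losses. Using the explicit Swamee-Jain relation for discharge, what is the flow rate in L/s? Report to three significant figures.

Swamee-Jain (Type II): Q = -0.965·√(gD⁵h_f/L)·ln[ε/(3.7D) + √(3.17ν²L/(gD³h_f))]
√(gD⁵h_f/L) = √(9.81·0.142⁵·55.7/2430) = 0.003603
ε/(3.7D) = 3.05×10^-4; √(3.17ν²L/(gD³h_f)) = 9.26×10^-5
Q = -0.965·0.003603·ln(3.972×10^-4) = 0.02723 m³/s
Check: V = 1.72 m/s, Re = 1.85×10^5, f = 0.02177, h_f = 56.1 m ≈ 55.7 m ✓

Q ≈ 27.2 L/s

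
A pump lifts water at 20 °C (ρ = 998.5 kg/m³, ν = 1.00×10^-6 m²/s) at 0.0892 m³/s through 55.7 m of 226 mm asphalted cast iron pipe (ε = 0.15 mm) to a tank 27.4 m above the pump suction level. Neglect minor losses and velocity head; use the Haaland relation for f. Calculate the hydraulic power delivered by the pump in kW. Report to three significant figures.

V = 4Q/(πD²) = 2.224 m/s; Re = 5.03×10^5; ε/D = 6.64×10^-4; f = 0.01854
h_f = f(L/D)V²/2g = 1.152 m
Total head H = z + h_f = 27.4 + 1.152 = 28.55 m
P_hyd = ρgQH = 998.5·9.81·0.0892·28.55 = 24.95 kW

P_hyd ≈ 24.9 kW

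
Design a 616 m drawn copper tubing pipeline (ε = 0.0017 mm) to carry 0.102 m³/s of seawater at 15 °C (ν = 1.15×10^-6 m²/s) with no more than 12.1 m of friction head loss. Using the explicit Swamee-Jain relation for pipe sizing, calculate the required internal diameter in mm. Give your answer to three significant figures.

Swamee-Jain (Type III): D = 0.66·[ε^1.25·(LQ²/(gh_f))^4.75 + ν·Q^9.4·(L/(gh_f))^5.2]^0.04
LQ²/(gh_f) = 0.05399; L/(gh_f) = 5.190
Term 1 = ε^1.25·(…)^4.75 = 5.84×10^-14; Term 2 = ν·Q^9.4·(…)^5.2 = 2.89×10^-12
D = 0.66·(5.84×10^-14 + 2.89×10^-12)^0.04 = 0.2282 m = 228 mm
Check: V = 2.49 m/s, Re = 4.95×10^5, f = 0.01323, h_f = 11.3 m ≈ 12.1 m ✓

D ≈ 228 mm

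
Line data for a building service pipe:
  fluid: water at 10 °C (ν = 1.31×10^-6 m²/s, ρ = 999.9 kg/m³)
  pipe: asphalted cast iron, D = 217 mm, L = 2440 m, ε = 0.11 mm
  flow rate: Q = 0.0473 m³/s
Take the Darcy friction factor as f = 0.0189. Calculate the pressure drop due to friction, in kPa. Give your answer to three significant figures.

Δp ≈ 174 kPa

V = 4Q/(πD²) = 4·0.0473/(π·0.217²) = 1.279 m/s
h_f = f(L/D)V²/(2g) = 0.01890·(2440/0.217)·1.279²/(2·9.81) = 17.72 m
Δp = ρg·h_f = 999.9·9.81·17.72 = 173.8 kPa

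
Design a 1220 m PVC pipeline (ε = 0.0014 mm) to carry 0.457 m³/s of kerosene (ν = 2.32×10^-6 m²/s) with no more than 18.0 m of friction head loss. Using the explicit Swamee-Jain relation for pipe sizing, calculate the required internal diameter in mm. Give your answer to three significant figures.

D ≈ 438 mm

Swamee-Jain (Type III): D = 0.66·[ε^1.25·(LQ²/(gh_f))^4.75 + ν·Q^9.4·(L/(gh_f))^5.2]^0.04
LQ²/(gh_f) = 1.443; L/(gh_f) = 6.909
Term 1 = ε^1.25·(…)^4.75 = 2.75×10^-7; Term 2 = ν·Q^9.4·(…)^5.2 = 3.42×10^-5
D = 0.66·(2.75×10^-7 + 3.42×10^-5)^0.04 = 0.4376 m = 438 mm
Check: V = 3.04 m/s, Re = 5.73×10^5, f = 0.01283, h_f = 16.8 m ≈ 18.0 m ✓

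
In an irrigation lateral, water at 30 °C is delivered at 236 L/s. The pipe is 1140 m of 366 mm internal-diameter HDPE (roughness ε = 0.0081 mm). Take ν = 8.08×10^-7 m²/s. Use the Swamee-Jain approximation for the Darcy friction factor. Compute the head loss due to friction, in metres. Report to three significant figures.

h_f ≈ 9.67 m

V = 4Q/(πD²) = 4·0.236/(π·0.366²) = 2.243 m/s
Re = VD/ν = 2.243·0.366/8.08×10^-7 = 1.02×10^6 → turbulent
ε/D = 0.0081/366 = 2.21×10^-5
Swamee-Jain: f = 0.01210
h_f = f(L/D)V²/(2g) = 0.01210·(1140/0.366)·2.243²/(2·9.81) = 9.667 m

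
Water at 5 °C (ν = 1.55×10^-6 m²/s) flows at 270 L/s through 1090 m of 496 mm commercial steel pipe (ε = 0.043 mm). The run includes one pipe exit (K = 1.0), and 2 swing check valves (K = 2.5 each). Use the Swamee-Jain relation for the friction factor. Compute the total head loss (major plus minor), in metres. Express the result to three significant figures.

H_L ≈ 3.77 m

V = 4Q/(πD²) = 1.397 m/s; V²/2g = 0.09952 m
Re = 4.47×10^5, ε/D = 8.67×10^-5 → f = 0.01451 (Swamee-Jain)
Major: h_f = f(L/D)·V²/2g = 0.01451·2198·0.09952 = 3.173 m
Minor: ΣK = 6.00; h_m = ΣK·V²/2g = 0.5971 m
Total H_L = 3.173 + 0.5971 = 3.770 m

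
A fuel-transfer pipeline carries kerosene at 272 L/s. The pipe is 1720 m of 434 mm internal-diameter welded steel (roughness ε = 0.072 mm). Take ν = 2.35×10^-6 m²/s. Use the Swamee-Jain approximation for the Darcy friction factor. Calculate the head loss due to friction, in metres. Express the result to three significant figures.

h_f ≈ 10.8 m

V = 4Q/(πD²) = 4·0.272/(π·0.434²) = 1.839 m/s
Re = VD/ν = 1.839·0.434/2.35×10^-6 = 3.40×10^5 → turbulent
ε/D = 0.072/434 = 1.66×10^-4
Swamee-Jain: f = 0.01580
h_f = f(L/D)V²/(2g) = 0.01580·(1720/0.434)·1.839²/(2·9.81) = 10.79 m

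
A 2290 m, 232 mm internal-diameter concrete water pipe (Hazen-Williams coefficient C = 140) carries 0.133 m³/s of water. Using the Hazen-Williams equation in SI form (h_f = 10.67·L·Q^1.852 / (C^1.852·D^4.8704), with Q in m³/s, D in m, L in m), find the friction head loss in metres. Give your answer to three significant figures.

h_f = 10.67·2290·0.133^1.852 / (140^1.852·0.232^4.8704) = 76.05 m

h_f ≈ 76.0 m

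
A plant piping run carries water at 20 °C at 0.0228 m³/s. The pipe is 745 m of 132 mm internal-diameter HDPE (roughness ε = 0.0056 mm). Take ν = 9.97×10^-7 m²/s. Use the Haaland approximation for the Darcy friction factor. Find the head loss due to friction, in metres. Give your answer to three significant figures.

h_f ≈ 12.4 m

V = 4Q/(πD²) = 4·0.0228/(π·0.132²) = 1.666 m/s
Re = VD/ν = 1.666·0.132/9.97×10^-7 = 2.21×10^5 → turbulent
ε/D = 0.0056/132 = 4.24×10^-5
Haaland: f = 0.01551
h_f = f(L/D)V²/(2g) = 0.01551·(745/0.132)·1.666²/(2·9.81) = 12.38 m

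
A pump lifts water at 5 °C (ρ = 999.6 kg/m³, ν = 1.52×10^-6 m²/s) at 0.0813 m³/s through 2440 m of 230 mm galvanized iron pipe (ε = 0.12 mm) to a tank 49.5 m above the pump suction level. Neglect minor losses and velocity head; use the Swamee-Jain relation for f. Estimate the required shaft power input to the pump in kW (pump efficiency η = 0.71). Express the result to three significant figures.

V = 4Q/(πD²) = 1.957 m/s; Re = 2.96×10^5; ε/D = 5.22×10^-4; f = 0.01847
h_f = f(L/D)V²/2g = 38.24 m
Total head H = z + h_f = 49.5 + 38.24 = 87.74 m
P_hyd = ρgQH = 999.6·9.81·0.0813·87.74 = 69.95 kW
P_shaft = P_hyd/η = 69.95/0.71 = 98.52 kW

P_shaft ≈ 98.5 kW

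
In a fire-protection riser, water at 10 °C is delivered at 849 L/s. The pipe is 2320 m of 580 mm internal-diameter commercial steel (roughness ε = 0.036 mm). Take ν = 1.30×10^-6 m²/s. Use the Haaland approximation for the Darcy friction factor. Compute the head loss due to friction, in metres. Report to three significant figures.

h_f ≈ 25.9 m

V = 4Q/(πD²) = 4·0.849/(π·0.580²) = 3.213 m/s
Re = VD/ν = 3.213·0.580/1.30×10^-6 = 1.43×10^6 → turbulent
ε/D = 0.036/580 = 6.21×10^-5
Haaland: f = 0.01231
h_f = f(L/D)V²/(2g) = 0.01231·(2320/0.580)·3.213²/(2·9.81) = 25.91 m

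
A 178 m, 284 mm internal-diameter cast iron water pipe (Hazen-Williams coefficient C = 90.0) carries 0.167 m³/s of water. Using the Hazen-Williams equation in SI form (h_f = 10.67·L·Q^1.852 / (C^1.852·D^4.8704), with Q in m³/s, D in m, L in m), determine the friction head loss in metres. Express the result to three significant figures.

h_f ≈ 7.63 m

h_f = 10.67·178·0.167^1.852 / (90.0^1.852·0.284^4.8704) = 7.627 m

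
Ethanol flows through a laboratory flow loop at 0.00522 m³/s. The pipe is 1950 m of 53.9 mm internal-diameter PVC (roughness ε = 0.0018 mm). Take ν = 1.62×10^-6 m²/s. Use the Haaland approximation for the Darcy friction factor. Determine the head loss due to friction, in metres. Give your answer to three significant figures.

h_f ≈ 183 m

V = 4Q/(πD²) = 4·0.00522/(π·0.0539²) = 2.288 m/s
Re = VD/ν = 2.288·0.0539/1.62×10^-6 = 7.61×10^4 → turbulent
ε/D = 0.0018/53.9 = 3.34×10^-5
Haaland: f = 0.01900
h_f = f(L/D)V²/(2g) = 0.01900·(1950/0.0539)·2.288²/(2·9.81) = 183.3 m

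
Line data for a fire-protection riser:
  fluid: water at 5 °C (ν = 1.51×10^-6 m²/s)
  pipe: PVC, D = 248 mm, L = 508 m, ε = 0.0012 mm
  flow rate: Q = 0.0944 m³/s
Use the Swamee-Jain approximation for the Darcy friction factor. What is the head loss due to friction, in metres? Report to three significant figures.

V = 4Q/(πD²) = 4·0.0944/(π·0.248²) = 1.954 m/s
Re = VD/ν = 1.954·0.248/1.51×10^-6 = 3.21×10^5 → turbulent
ε/D = 0.0012/248 = 4.84×10^-6
Swamee-Jain: f = 0.01425
h_f = f(L/D)V²/(2g) = 0.01425·(508/0.248)·1.954²/(2·9.81) = 5.683 m

h_f ≈ 5.68 m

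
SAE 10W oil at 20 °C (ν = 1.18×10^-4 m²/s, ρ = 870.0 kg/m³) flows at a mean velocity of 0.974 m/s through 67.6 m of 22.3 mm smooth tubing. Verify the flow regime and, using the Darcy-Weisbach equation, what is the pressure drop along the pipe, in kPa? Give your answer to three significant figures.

Re = VD/ν = 0.974·0.02230/1.18×10^-4 = 184 → laminar (Re < 2300)
f = 64/Re = 0.3477
h_f = f(L/D)V²/(2g) = 0.3477·(67.6/0.02230)·0.974²/(2·9.81) = 50.96 m
Δp = ρg·h_f = 870.0·9.81·50.96 = 435.0 kPa

Δp ≈ 435 kPa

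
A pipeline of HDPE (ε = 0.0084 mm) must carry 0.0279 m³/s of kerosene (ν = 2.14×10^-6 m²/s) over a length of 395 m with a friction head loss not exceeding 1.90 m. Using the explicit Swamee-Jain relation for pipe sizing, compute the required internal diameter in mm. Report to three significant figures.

Swamee-Jain (Type III): D = 0.66·[ε^1.25·(LQ²/(gh_f))^4.75 + ν·Q^9.4·(L/(gh_f))^5.2]^0.04
LQ²/(gh_f) = 0.01650; L/(gh_f) = 21.19
Term 1 = ε^1.25·(…)^4.75 = 1.54×10^-15; Term 2 = ν·Q^9.4·(…)^5.2 = 4.12×10^-14
D = 0.66·(1.54×10^-15 + 4.12×10^-14)^0.04 = 0.1927 m = 193 mm
Check: V = 0.957 m/s, Re = 8.62×10^4, f = 0.01867, h_f = 1.79 m ≈ 1.90 m ✓

D ≈ 193 mm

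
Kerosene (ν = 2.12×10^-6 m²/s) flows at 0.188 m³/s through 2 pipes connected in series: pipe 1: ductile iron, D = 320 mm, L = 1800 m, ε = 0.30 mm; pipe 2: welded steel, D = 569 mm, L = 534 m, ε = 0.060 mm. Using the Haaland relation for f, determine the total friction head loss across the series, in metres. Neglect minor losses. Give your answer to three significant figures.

H ≈ 32.0 m

Pipe 1: V = 2.338 m/s, Re = 3.53×10^5, ε/D = 9.37×10^-4, f = 0.02013, h_1 = f(L/D)V²/2g = 31.54 m
Pipe 2: V = 0.7393 m/s, Re = 1.98×10^5, ε/D = 1.05×10^-4, f = 0.01625, h_2 = f(L/D)V²/2g = 0.4248 m
Series → Q common, losses add: H = Σh = 31.96 m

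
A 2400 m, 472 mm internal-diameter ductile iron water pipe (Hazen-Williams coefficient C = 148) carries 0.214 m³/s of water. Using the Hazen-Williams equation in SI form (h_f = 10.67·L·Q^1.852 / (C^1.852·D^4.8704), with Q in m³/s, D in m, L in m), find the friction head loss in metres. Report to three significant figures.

h_f = 10.67·2400·0.214^1.852 / (148^1.852·0.472^4.8704) = 5.458 m

h_f ≈ 5.46 m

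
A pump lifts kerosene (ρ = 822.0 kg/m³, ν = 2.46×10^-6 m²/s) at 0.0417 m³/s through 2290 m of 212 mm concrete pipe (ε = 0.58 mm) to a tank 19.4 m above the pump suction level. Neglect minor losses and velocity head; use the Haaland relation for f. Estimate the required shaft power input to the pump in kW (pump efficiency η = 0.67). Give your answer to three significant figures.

V = 4Q/(πD²) = 1.181 m/s; Re = 1.02×10^5; ε/D = 0.00274; f = 0.02677
h_f = f(L/D)V²/2g = 20.57 m
Total head H = z + h_f = 19.4 + 20.57 = 39.97 m
P_hyd = ρgQH = 822.0·9.81·0.0417·39.97 = 13.44 kW
P_shaft = P_hyd/η = 13.44/0.67 = 20.06 kW

P_shaft ≈ 20.1 kW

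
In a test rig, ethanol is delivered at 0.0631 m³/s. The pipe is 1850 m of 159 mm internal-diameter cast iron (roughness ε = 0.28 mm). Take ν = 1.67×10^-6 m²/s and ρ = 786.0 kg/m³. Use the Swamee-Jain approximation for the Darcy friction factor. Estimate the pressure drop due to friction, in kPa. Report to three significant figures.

V = 4Q/(πD²) = 4·0.0631/(π·0.159²) = 3.178 m/s
Re = VD/ν = 3.178·0.159/1.67×10^-6 = 3.03×10^5 → turbulent
ε/D = 0.28/159 = 0.00176
Swamee-Jain: f = 0.02345
h_f = f(L/D)V²/(2g) = 0.02345·(1850/0.159)·3.178²/(2·9.81) = 140.4 m
Δp = ρg·h_f = 786.0·9.81·140.4 = 1083 kPa

Δp ≈ 1080 kPa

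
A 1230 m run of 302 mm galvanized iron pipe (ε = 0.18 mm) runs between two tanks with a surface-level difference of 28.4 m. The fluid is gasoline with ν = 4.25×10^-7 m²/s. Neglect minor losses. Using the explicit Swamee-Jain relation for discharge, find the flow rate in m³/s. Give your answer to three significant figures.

Q ≈ 0.200 m³/s

Swamee-Jain (Type II): Q = -0.965·√(gD⁵h_f/L)·ln[ε/(3.7D) + √(3.17ν²L/(gD³h_f))]
√(gD⁵h_f/L) = √(9.81·0.302⁵·28.4/1230) = 0.02385
ε/(3.7D) = 1.61×10^-4; √(3.17ν²L/(gD³h_f)) = 9.58×10^-6
Q = -0.965·0.02385·ln(1.707×10^-4) = 0.1997 m³/s
Check: V = 2.79 m/s, Re = 1.98×10^6, f = 0.01768, h_f = 28.5 m ≈ 28.4 m ✓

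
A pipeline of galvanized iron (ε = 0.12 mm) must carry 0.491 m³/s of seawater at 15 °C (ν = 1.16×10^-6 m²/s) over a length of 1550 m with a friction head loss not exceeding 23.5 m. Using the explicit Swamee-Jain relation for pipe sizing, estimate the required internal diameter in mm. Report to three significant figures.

D ≈ 465 mm

Swamee-Jain (Type III): D = 0.66·[ε^1.25·(LQ²/(gh_f))^4.75 + ν·Q^9.4·(L/(gh_f))^5.2]^0.04
LQ²/(gh_f) = 1.621; L/(gh_f) = 6.723
Term 1 = ε^1.25·(…)^4.75 = 1.25×10^-4; Term 2 = ν·Q^9.4·(…)^5.2 = 2.91×10^-5
D = 0.66·(1.25×10^-4 + 2.91×10^-5)^0.04 = 0.4645 m = 465 mm
Check: V = 2.90 m/s, Re = 1.16×10^6, f = 0.01527, h_f = 21.8 m ≈ 23.5 m ✓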